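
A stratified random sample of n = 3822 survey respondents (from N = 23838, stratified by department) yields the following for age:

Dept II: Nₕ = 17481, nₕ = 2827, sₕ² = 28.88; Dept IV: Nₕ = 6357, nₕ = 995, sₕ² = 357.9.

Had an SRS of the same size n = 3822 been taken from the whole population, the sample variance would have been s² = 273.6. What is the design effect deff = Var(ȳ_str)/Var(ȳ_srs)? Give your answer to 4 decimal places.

0.4356

Var(ȳ_str) = Σ Wₕ²(1−fₕ)sₕ²/nₕ with Wₕ = Nₕ/23838:
  Dept II: (17481/23838)²·(1−2827/17481)·28.88/2827 = 0.0046052606
  Dept IV: (6357/23838)²·(1−995/6357)·357.9/995 = 0.021576351
  → Var(ȳ_str) = 0.026181612.
Var(ȳ_srs) = (1 − 3822/23838)·273.6/3822 = 0.060108084.
deff = 0.026181612 / 0.060108084 = 0.4356.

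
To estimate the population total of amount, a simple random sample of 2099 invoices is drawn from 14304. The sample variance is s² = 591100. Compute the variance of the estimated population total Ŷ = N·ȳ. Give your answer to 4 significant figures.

Var(Ŷ) = N²·Var(ȳ) = N²·(1 − n/N)·s²/n.
f = 2099/14304 = 0.14674217; Var(ȳ) = 0.85325783·591100/2099 = 240.28619.
Var(Ŷ) = 14304² · 240.28619 = 4.9163616 × 10^10.

4.916 × 10^10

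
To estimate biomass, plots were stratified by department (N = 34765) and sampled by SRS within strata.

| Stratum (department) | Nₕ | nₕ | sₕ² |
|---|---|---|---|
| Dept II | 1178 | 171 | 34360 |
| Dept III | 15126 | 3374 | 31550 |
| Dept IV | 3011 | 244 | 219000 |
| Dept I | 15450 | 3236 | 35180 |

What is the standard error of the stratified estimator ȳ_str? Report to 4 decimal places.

3.0752

Var(ȳ_str) = Σₕ Wₕ²(1 − fₕ)sₕ²/nₕ with Wₕ = Nₕ/N, N = 34765.
Dept II: Wₕ = 0.03388465; term = 0.03388465²·(1 − 0.14516129)·34360/171 = 0.19721836.
Dept III: Wₕ = 0.43509277; term = 0.43509277²·(1 − 0.22305963)·31550/3374 = 1.3753261.
Dept IV: Wₕ = 0.08661010; term = 0.08661010²·(1 − 0.08103620)·219000/244 = 6.187137.
Dept I: Wₕ = 0.44441248; term = 0.44441248²·(1 − 0.20944984)·35180/3236 = 1.6974198.
Sum = 9.4571013.
SE = √(9.4571013) = 3.0752.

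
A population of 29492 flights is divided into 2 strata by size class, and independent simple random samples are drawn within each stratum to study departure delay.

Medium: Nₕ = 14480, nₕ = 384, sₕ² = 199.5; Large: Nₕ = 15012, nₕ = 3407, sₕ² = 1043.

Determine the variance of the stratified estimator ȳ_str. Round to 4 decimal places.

Var(ȳ_str) = Σₕ Wₕ²(1 − fₕ)sₕ²/nₕ with Wₕ = Nₕ/N, N = 29492.
Medium: Wₕ = 0.49098060; term = 0.49098060²·(1 − 0.02651934)·199.5/384 = 0.12191796.
Large: Wₕ = 0.50901940; term = 0.50901940²·(1 − 0.22695177)·1043/3407 = 0.061317921.
Sum = 0.18323588.

0.1832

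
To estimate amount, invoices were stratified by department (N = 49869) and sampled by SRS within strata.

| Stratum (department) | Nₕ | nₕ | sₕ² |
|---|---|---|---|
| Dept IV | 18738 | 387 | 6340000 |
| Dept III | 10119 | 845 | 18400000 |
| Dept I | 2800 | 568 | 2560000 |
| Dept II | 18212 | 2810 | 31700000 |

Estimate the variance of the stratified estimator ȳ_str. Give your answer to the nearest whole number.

4371

Var(ȳ_str) = Σₕ Wₕ²(1 − fₕ)sₕ²/nₕ with Wₕ = Nₕ/N, N = 49869.
Dept IV: Wₕ = 0.37574445; term = 0.37574445²·(1 − 0.02065322)·6340000/387 = 2265.1655.
Dept III: Wₕ = 0.20291163; term = 0.20291163²·(1 − 0.08350628)·18400000/845 = 821.68334.
Dept I: Wₕ = 0.05614711; term = 0.05614711²·(1 − 0.20285714)·2560000/568 = 11.326156.
Dept II: Wₕ = 0.36519682; term = 0.36519682²·(1 − 0.15429387)·31700000/2810 = 1272.408.
Sum = 4370.583.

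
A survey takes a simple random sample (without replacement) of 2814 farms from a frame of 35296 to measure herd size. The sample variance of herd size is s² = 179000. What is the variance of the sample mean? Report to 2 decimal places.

Under SRS without replacement, Var(ȳ) = (1 − f)·s²/n with f = n/N = 2814/35296 = 0.07972575.
Var(ȳ) = (1 − 0.07972575)·179000/2814 = 0.92027425·63.610519 = 58.539123.

58.54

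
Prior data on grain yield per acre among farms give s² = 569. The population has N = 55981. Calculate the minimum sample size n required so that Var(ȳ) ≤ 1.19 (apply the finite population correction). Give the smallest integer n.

475

Without fpc, n₀ = s²/D = 569/1.19 = 478.1513.
With fpc, (1 − n/N)·s²/n ≤ D requires n ≥ n₀/(1 + n₀/N) = 478.1513/(1 + 478.1513/55981) = 474.1018.
Rounding up, n = 475.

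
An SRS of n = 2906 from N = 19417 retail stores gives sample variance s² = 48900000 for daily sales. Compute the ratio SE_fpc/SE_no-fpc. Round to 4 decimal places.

f = n/N = 2906/19417 = 0.14966267.
SE_no-fpc = √(s²/n) = 129.71991; SE_fpc = √((1−f)s²/n) = 119.61957.
Ratio = √(1−f) = 0.92213737.

0.9221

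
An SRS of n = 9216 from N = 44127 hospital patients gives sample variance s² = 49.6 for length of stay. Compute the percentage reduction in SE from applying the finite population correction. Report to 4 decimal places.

11.0535

f = n/N = 9216/44127 = 0.20885172.
SE_no-fpc = √(s²/n) = 0.073361737; SE_fpc = √((1−f)s²/n) = 0.065252709.
Ratio = √(1−f) = 0.88946516. Reduction = 100·(1 − 0.88946516) = 11.0535%.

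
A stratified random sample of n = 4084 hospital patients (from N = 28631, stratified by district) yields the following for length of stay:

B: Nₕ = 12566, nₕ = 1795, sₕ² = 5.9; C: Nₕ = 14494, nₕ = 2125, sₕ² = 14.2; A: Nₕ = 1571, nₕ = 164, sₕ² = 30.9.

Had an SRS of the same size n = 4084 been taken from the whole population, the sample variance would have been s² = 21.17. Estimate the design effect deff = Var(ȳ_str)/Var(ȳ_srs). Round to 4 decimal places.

Var(ȳ_str) = Σ Wₕ²(1−fₕ)sₕ²/nₕ with Wₕ = Nₕ/28631:
  B: (12566/28631)²·(1−1795/12566)·5.9/1795 = 5.4270973 × 10^-4
  C: (14494/28631)²·(1−2125/14494)·14.2/2125 = 0.0014614341
  A: (1571/28631)²·(1−164/1571)·30.9/164 = 5.0805635 × 10^-4
  → Var(ȳ_str) = 0.0025122002.
Var(ȳ_srs) = (1 − 4084/28631)·21.17/4084 = 0.0044442352.
deff = 0.0025122002 / 0.0044442352 = 0.5653.

0.5653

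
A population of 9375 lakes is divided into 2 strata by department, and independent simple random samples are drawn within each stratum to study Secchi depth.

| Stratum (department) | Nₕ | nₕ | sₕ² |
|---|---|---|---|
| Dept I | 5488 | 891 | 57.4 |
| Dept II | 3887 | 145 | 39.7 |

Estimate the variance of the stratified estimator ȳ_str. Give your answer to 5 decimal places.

Var(ȳ_str) = Σₕ Wₕ²(1 − fₕ)sₕ²/nₕ with Wₕ = Nₕ/N, N = 9375.
Dept I: Wₕ = 0.58538667; term = 0.58538667²·(1 − 0.16235423)·57.4/891 = 0.018491845.
Dept II: Wₕ = 0.41461333; term = 0.41461333²·(1 − 0.03730383)·39.7/145 = 0.04531044.
Sum = 0.063802285.

0.06380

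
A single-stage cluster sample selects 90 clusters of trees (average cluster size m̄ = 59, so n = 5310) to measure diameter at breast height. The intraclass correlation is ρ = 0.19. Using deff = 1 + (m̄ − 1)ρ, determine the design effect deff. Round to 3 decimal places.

deff = 1 + (59 − 1)·0.19 = 1 + 11.02 = 12.02.

12.020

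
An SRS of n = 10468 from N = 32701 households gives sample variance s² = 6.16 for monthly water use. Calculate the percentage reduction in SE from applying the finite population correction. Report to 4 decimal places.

17.5447

f = n/N = 10468/32701 = 0.32011253.
SE_no-fpc = √(s²/n) = 0.024258196; SE_fpc = √((1−f)s²/n) = 0.020002165.
Ratio = √(1−f) = 0.82455289. Reduction = 100·(1 − 0.82455289) = 17.5447%.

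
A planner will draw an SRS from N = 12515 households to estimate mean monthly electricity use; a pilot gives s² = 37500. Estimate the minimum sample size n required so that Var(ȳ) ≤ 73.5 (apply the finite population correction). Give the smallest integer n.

Without fpc, n₀ = s²/D = 37500/73.5 = 510.2041.
With fpc, (1 − n/N)·s²/n ≤ D requires n ≥ n₀/(1 + n₀/N) = 510.2041/(1 + 510.2041/12515) = 490.2191.
Rounding up, n = 491.

491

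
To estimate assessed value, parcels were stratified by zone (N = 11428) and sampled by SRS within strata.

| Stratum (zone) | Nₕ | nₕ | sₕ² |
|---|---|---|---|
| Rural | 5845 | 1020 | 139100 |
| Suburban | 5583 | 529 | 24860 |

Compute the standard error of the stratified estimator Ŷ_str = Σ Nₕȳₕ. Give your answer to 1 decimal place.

71916.7

Var(Ŷ_str) = Σₕ Nₕ²(1 − fₕ)sₕ²/nₕ.
Rural: 5845²·(1 − 1020/5845)·139100/1020 = 3.8459957 × 10^9.
Suburban: 5583²·(1 − 529/5583)·24860/529 = 1.3260146 × 10^9.
Sum = 5.1720103 × 10^9.
SE = √(5.1720103 × 10^9) = 71916.7.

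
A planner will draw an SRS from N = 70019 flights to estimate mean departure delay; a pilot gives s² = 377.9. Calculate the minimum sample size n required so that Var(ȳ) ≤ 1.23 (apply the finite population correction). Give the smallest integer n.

306

Without fpc, n₀ = s²/D = 377.9/1.23 = 307.2358.
With fpc, (1 − n/N)·s²/n ≤ D requires n ≥ n₀/(1 + n₀/N) = 307.2358/(1 + 307.2358/70019) = 305.8936.
Rounding up, n = 306.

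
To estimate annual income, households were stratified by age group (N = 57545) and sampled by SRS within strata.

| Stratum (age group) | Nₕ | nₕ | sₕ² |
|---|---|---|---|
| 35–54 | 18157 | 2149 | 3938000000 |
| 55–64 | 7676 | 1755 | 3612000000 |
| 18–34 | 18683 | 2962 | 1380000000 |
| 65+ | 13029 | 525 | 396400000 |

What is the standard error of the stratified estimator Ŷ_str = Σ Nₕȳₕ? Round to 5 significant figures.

Var(Ŷ_str) = Σₕ Nₕ²(1 − fₕ)sₕ²/nₕ.
35–54: 18157²·(1 − 2149/18157)·3938000000/2149 = 5.3262367 × 10^14.
55–64: 7676²·(1 − 1755/7676)·3612000000/1755 = 9.3540707 × 10^13.
18–34: 18683²·(1 − 2962/18683)·1380000000/2962 = 1.3684244 × 10^14.
65+: 13029²·(1 − 525/13029)·396400000/525 = 1.2300829 × 10^14.
Sum = 8.8601511 × 10^14.
SE = √(8.8601511 × 10^14) = 2.9766 × 10^7.

2.9766 × 10^7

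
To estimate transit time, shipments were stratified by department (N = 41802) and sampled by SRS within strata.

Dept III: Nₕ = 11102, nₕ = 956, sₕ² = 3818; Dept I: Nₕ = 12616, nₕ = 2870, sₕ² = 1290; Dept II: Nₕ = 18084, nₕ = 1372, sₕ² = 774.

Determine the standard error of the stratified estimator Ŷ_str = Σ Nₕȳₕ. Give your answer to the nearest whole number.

Var(Ŷ_str) = Σₕ Nₕ²(1 − fₕ)sₕ²/nₕ.
Dept III: 11102²·(1 − 956/11102)·3818/956 = 4.4985662 × 10^8.
Dept I: 12616²·(1 − 2870/12616)·1290/2870 = 5.5265729 × 10^7.
Dept II: 18084²·(1 − 1372/18084)·774/1372 = 1.7049426 × 10^8.
Sum = 6.7561661 × 10^8.
SE = √(6.7561661 × 10^8) = 25993.

25993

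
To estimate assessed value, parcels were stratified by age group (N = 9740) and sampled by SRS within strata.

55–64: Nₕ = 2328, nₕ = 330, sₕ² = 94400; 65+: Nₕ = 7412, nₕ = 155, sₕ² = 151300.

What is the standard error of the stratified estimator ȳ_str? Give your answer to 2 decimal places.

Var(ȳ_str) = Σₕ Wₕ²(1 − fₕ)sₕ²/nₕ with Wₕ = Nₕ/N, N = 9740.
55–64: Wₕ = 0.23901437; term = 0.23901437²·(1 − 0.14175258)·94400/330 = 14.025508.
65+: Wₕ = 0.76098563; term = 0.76098563²·(1 − 0.02091203)·151300/155 = 553.45441.
Sum = 567.47992.
SE = √(567.47992) = 23.82.

23.82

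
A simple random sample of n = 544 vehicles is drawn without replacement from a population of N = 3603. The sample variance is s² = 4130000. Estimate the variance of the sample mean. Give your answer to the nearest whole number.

Under SRS without replacement, Var(ȳ) = (1 − f)·s²/n with f = n/N = 544/3603 = 0.15098529.
Var(ȳ) = (1 − 0.15098529)·4130000/544 = 0.84901471·7591.9118 = 6445.6448.

6446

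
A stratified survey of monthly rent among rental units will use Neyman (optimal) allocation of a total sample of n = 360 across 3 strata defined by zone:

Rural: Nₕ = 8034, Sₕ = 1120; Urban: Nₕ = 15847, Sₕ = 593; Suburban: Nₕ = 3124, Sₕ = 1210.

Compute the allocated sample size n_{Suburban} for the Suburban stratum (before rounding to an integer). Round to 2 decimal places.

Neyman allocation: nₕ = n·NₕSₕ / Σⱼ NⱼSⱼ.
Σ NⱼSⱼ = 8034·1120 + 15847·593 + 3124·1210 = 2.2175391 × 10^7.
n_{Suburban} = 360·3124·1210 / (2.2175391 × 10^7) = 61.37.

61.37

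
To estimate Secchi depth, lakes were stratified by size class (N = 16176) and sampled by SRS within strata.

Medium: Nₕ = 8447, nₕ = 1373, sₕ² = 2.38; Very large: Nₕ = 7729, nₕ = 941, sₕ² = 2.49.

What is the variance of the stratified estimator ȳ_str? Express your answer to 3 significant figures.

9.26 × 10^-4

Var(ȳ_str) = Σₕ Wₕ²(1 − fₕ)sₕ²/nₕ with Wₕ = Nₕ/N, N = 16176.
Medium: Wₕ = 0.52219337; term = 0.52219337²·(1 − 0.16254291)·2.38/1373 = 3.9585095 × 10^-4.
Very large: Wₕ = 0.47780663; term = 0.47780663²·(1 − 0.12174926)·2.49/941 = 5.3055766 × 10^-4.
Sum = 9.2640861 × 10^-4.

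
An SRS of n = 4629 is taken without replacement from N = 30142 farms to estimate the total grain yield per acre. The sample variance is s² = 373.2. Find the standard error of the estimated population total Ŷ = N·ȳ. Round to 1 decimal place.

Var(Ŷ) = N²·Var(ȳ) = N²·(1 − n/N)·s²/n.
f = 4629/30142 = 0.15357309; Var(ȳ) = 0.84642691·373.2/4629 = 0.06824077.
Var(Ŷ) = 30142² · 0.06824077 = 6.199948 × 10^7.
SE(Ŷ) = √(6.199948 × 10^7) = 7874.0.

7874.0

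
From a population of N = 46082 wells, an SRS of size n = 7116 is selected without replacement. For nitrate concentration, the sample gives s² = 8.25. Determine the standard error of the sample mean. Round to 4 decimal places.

0.0313

Under SRS without replacement, Var(ȳ) = (1 − f)·s²/n with f = n/N = 7116/46082 = 0.15442038.
Var(ȳ) = (1 − 0.15442038)·8.25/7116 = 0.84557962·0.0011593592 = 9.803305 × 10^-4.
SE(ȳ) = √(9.803305 × 10^-4) = 0.0313.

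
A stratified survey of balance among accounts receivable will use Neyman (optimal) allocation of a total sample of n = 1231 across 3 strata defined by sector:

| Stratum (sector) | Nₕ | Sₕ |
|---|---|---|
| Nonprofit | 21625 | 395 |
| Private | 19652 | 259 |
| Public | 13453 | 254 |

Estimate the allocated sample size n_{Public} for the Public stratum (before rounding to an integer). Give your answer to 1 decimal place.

246.7

Neyman allocation: nₕ = n·NₕSₕ / Σⱼ NⱼSⱼ.
Σ NⱼSⱼ = 21625·395 + 19652·259 + 13453·254 = 1.7048805 × 10^7.
n_{Public} = 1231·13453·254 / (1.7048805 × 10^7) = 246.7.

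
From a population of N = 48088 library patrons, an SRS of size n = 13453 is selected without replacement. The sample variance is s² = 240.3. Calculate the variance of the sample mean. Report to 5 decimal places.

Under SRS without replacement, Var(ȳ) = (1 − f)·s²/n with f = n/N = 13453/48088 = 0.27975794.
Var(ȳ) = (1 − 0.27975794)·240.3/13453 = 0.72024206·0.017862187 = 0.012865098.

0.01287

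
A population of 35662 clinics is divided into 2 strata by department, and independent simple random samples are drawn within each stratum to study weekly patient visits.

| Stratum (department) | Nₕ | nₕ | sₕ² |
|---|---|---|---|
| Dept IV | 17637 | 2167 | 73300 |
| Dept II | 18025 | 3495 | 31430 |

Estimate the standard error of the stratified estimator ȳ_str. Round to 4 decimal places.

Var(ȳ_str) = Σₕ Wₕ²(1 − fₕ)sₕ²/nₕ with Wₕ = Nₕ/N, N = 35662.
Dept IV: Wₕ = 0.49456004; term = 0.49456004²·(1 − 0.12286670)·73300/2167 = 7.2568593.
Dept II: Wₕ = 0.50543996; term = 0.50543996²·(1 − 0.19389736)·31430/3495 = 1.8519391.
Sum = 9.1087984.
SE = √(9.1087984) = 3.0181.

3.0181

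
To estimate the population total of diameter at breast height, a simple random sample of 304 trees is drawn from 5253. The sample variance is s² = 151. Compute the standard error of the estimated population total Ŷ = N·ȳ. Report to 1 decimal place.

3593.5

Var(Ŷ) = N²·Var(ȳ) = N²·(1 − n/N)·s²/n.
f = 304/5253 = 0.05787169; Var(ȳ) = 0.94212831·151/304 = 0.46796505.
Var(Ŷ) = 5253² · 0.46796505 = 1.2913032 × 10^7.
SE(Ŷ) = √(1.2913032 × 10^7) = 3593.5.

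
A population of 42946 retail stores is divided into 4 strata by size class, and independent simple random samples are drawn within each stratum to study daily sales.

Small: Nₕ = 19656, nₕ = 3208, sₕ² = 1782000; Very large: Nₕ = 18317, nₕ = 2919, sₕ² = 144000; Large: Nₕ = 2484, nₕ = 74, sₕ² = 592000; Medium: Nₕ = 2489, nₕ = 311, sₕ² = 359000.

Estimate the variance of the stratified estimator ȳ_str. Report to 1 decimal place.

134.3

Var(ȳ_str) = Σₕ Wₕ²(1 − fₕ)sₕ²/nₕ with Wₕ = Nₕ/N, N = 42946.
Small: Wₕ = 0.45769105; term = 0.45769105²·(1 − 0.16320716)·1782000/3208 = 97.37246.
Very large: Wₕ = 0.42651236; term = 0.42651236²·(1 − 0.15936016)·144000/2919 = 7.5439989.
Large: Wₕ = 0.05784008; term = 0.05784008²·(1 − 0.02979066)·592000/74 = 25.966486.
Medium: Wₕ = 0.05795650; term = 0.05795650²·(1 − 0.12494978)·359000/311 = 3.3929026.
Sum = 134.27585.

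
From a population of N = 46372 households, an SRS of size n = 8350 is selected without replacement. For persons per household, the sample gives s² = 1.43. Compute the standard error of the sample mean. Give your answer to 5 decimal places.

0.01185

Under SRS without replacement, Var(ȳ) = (1 − f)·s²/n with f = n/N = 8350/46372 = 0.18006556.
Var(ȳ) = (1 − 0.18006556)·1.43/8350 = 0.81993444·1.7125749 × 10^-4 = 1.4041991 × 10^-4.
SE(ȳ) = √(1.4041991 × 10^-4) = 0.01185.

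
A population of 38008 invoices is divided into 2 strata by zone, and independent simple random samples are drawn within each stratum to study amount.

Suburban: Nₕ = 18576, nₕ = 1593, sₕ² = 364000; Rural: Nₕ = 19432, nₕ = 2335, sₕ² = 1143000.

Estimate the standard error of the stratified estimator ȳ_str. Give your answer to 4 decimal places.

Var(ȳ_str) = Σₕ Wₕ²(1 − fₕ)sₕ²/nₕ with Wₕ = Nₕ/N, N = 38008.
Suburban: Wₕ = 0.48873921; term = 0.48873921²·(1 − 0.08575581)·364000/1593 = 49.900188.
Rural: Wₕ = 0.51126079; term = 0.51126079²·(1 − 0.12016262)·1143000/2335 = 112.57624.
Sum = 162.47643.
SE = √(162.47643) = 12.7466.

12.7466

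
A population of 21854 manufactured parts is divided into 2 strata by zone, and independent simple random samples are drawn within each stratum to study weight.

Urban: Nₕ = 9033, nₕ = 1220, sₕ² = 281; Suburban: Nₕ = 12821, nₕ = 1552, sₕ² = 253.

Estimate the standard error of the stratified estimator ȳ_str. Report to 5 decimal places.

0.28870

Var(ȳ_str) = Σₕ Wₕ²(1 − fₕ)sₕ²/nₕ with Wₕ = Nₕ/N, N = 21854.
Urban: Wₕ = 0.41333394; term = 0.41333394²·(1 − 0.13506033)·281/1220 = 0.034035681.
Suburban: Wₕ = 0.58666606; term = 0.58666606²·(1 − 0.12105140)·253/1552 = 0.049314451.
Sum = 0.083350132.
SE = √(0.083350132) = 0.28870.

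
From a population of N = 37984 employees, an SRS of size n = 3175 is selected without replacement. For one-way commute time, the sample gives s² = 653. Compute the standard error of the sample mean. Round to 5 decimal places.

0.43414

Under SRS without replacement, Var(ȳ) = (1 − f)·s²/n with f = n/N = 3175/37984 = 0.08358783.
Var(ȳ) = (1 − 0.08358783)·653/3175 = 0.91641217·0.20566929 = 0.18847784.
SE(ȳ) = √(0.18847784) = 0.43414.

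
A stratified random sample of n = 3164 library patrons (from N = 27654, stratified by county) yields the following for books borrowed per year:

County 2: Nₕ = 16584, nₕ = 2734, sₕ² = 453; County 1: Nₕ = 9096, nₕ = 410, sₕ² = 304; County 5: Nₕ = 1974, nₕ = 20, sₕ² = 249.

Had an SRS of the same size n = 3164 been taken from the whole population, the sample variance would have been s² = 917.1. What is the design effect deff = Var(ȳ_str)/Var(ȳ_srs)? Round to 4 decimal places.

Var(ȳ_str) = Σ Wₕ²(1−fₕ)sₕ²/nₕ with Wₕ = Nₕ/27654:
  County 2: (16584/27654)²·(1−2734/16584)·453/2734 = 0.049764866
  County 1: (9096/27654)²·(1−410/9096)·304/410 = 0.076602702
  County 5: (1974/27654)²·(1−20/1974)·249/20 = 0.062795011
  → Var(ȳ_str) = 0.18916258.
Var(ȳ_srs) = (1 − 3164/27654)·917.1/3164 = 0.25669124.
deff = 0.18916258 / 0.25669124 = 0.7369.

0.7369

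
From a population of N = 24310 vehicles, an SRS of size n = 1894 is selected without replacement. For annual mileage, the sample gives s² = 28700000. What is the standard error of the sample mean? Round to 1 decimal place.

Under SRS without replacement, Var(ȳ) = (1 − f)·s²/n with f = n/N = 1894/24310 = 0.07791032.
Var(ȳ) = (1 − 0.07791032)·28700000/1894 = 0.92208968·15153.115 = 13972.531.
SE(ȳ) = √(13972.531) = 118.2.

118.2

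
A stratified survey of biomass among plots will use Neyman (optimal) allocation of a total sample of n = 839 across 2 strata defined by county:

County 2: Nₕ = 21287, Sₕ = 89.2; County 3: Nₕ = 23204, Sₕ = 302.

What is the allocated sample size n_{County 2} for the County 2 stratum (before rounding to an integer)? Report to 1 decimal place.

Neyman allocation: nₕ = n·NₕSₕ / Σⱼ NⱼSⱼ.
Σ NⱼSⱼ = 21287·89.2 + 23204·302 = 8.9064084 × 10^6.
n_{County 2} = 839·21287·89.2 / (8.9064084 × 10^6) = 178.9.

178.9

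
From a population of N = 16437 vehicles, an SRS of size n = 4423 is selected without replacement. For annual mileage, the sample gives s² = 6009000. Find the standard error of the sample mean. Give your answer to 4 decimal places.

Under SRS without replacement, Var(ȳ) = (1 − f)·s²/n with f = n/N = 4423/16437 = 0.26908803.
Var(ȳ) = (1 − 0.26908803)·6009000/4423 = 0.73091197·1358.5801 = 993.00249.
SE(ȳ) = √(993.00249) = 31.5119.

31.5119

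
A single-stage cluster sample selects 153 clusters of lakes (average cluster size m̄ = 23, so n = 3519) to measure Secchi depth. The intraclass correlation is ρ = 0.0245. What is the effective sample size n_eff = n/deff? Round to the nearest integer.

deff = 1 + (23 − 1)·0.0245 = 1 + 0.539 = 1.539.
n_eff = 3519 / 1.539 = 2287.

2287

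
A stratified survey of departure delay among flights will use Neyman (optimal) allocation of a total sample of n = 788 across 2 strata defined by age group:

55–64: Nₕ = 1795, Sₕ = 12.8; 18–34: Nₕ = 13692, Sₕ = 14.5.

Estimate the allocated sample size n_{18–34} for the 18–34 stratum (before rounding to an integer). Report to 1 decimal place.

Neyman allocation: nₕ = n·NₕSₕ / Σⱼ NⱼSⱼ.
Σ NⱼSⱼ = 1795·12.8 + 13692·14.5 = 221510.
n_{18–34} = 788·13692·14.5 / 221510 = 706.3.

706.3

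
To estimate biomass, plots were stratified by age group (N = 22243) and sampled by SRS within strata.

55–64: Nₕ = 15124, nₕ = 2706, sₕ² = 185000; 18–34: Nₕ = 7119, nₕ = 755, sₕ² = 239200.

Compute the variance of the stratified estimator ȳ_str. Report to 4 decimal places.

Var(ȳ_str) = Σₕ Wₕ²(1 − fₕ)sₕ²/nₕ with Wₕ = Nₕ/N, N = 22243.
55–64: Wₕ = 0.67994425; term = 0.67994425²·(1 − 0.17892092)·185000/2706 = 25.952281.
18–34: Wₕ = 0.32005575; term = 0.32005575²·(1 − 0.10605422)·239200/755 = 29.011933.
Sum = 54.964214.

54.9642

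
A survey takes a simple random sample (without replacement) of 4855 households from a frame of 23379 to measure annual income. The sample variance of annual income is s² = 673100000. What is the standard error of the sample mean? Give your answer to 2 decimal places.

331.44

Under SRS without replacement, Var(ȳ) = (1 − f)·s²/n with f = n/N = 4855/23379 = 0.20766500.
Var(ȳ) = (1 − 0.20766500)·673100000/4855 = 0.79233500·138640.58 = 109849.78.
SE(ȳ) = √(109849.78) = 331.44.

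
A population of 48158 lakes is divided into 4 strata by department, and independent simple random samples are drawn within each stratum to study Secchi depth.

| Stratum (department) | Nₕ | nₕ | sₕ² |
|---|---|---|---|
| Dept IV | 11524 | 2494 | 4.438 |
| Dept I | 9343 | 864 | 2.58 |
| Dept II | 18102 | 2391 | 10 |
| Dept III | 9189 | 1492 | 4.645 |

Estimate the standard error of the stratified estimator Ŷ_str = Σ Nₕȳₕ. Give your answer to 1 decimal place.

1353.3

Var(Ŷ_str) = Σₕ Nₕ²(1 − fₕ)sₕ²/nₕ.
Dept IV: 11524²·(1 − 2494/11524)·4.438/2494 = 185174.78.
Dept I: 9343²·(1 − 864/9343)·2.58/864 = 236557.62.
Dept II: 18102²·(1 − 2391/18102)·10/2391 = 1.1894627 × 10^6.
Dept III: 9189²·(1 − 1492/9189)·4.645/1492 = 220194.58.
Sum = 1.8313897 × 10^6.
SE = √(1.8313897 × 10^6) = 1353.3.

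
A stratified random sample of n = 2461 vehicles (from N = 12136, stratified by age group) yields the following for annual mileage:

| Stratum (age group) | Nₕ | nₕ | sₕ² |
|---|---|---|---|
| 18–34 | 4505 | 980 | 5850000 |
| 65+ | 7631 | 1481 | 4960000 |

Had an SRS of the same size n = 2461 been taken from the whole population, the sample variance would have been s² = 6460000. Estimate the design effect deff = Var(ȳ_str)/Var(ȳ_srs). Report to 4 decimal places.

0.8175

Var(ȳ_str) = Σ Wₕ²(1−fₕ)sₕ²/nₕ with Wₕ = Nₕ/12136:
  18–34: (4505/12136)²·(1−980/4505)·5850000/980 = 643.62451
  65+: (7631/12136)²·(1−1481/7631)·4960000/1481 = 1067.1662
  → Var(ȳ_str) = 1710.7907.
Var(ȳ_srs) = (1 − 2461/12136)·6460000/2461 = 2092.6486.
deff = 1710.7907 / 2092.6486 = 0.8175.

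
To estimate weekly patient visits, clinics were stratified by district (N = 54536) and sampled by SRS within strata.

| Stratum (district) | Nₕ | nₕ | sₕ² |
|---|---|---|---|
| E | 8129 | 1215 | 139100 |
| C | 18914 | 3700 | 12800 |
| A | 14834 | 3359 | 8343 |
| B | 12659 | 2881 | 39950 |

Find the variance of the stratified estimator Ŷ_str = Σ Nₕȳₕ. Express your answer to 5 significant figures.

Var(Ŷ_str) = Σₕ Nₕ²(1 − fₕ)sₕ²/nₕ.
E: 8129²·(1 − 1215/8129)·139100/1215 = 6.4345377 × 10^9.
C: 18914²·(1 − 3700/18914)·12800/3700 = 9.9548574 × 10^8.
A: 14834²·(1 − 3359/14834)·8343/3359 = 4.2278854 × 10^8.
B: 12659²·(1 − 2881/12659)·39950/2881 = 1.7164176 × 10^9.
Sum = 9.5692296 × 10^9.

9.5692 × 10^9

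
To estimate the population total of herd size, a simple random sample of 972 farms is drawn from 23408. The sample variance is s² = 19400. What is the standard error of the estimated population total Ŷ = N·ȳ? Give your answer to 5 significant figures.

102380

Var(Ŷ) = N²·Var(ȳ) = N²·(1 − n/N)·s²/n.
f = 972/23408 = 0.04152427; Var(ȳ) = 0.95847573·19400/972 = 19.130071.
Var(Ŷ) = 23408² · 19.130071 = 1.0482025 × 10^10.
SE(Ŷ) = √(1.0482025 × 10^10) = 102380.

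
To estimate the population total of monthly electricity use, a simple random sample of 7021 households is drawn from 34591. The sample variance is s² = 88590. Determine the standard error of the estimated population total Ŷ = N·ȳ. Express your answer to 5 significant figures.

Var(Ŷ) = N²·Var(ȳ) = N²·(1 − n/N)·s²/n.
f = 7021/34591 = 0.20297187; Var(ȳ) = 0.79702813·88590/7021 = 10.05679.
Var(Ŷ) = 34591² · 10.05679 = 1.2033324 × 10^10.
SE(Ŷ) = √(1.2033324 × 10^10) = 109700.

109700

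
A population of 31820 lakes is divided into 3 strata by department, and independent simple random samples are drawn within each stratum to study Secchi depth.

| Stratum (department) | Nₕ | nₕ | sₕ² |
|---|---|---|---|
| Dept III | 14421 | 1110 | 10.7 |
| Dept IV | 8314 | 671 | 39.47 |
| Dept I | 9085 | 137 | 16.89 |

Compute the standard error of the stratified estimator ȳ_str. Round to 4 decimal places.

Var(ȳ_str) = Σₕ Wₕ²(1 − fₕ)sₕ²/nₕ with Wₕ = Nₕ/N, N = 31820.
Dept III: Wₕ = 0.45320553; term = 0.45320553²·(1 − 0.07697108)·10.7/1110 = 0.0018275384.
Dept IV: Wₕ = 0.26128221; term = 0.26128221²·(1 − 0.08070724)·39.47/671 = 0.0036916297.
Dept I: Wₕ = 0.28551226; term = 0.28551226²·(1 − 0.01507980)·16.89/137 = 0.0098982778.
Sum = 0.015417446.
SE = √(0.015417446) = 0.1242.

0.1242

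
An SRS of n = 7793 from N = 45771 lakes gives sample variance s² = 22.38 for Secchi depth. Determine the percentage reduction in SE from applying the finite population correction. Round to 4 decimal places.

8.9100

f = n/N = 7793/45771 = 0.17026065.
SE_no-fpc = √(s²/n) = 0.053589253; SE_fpc = √((1−f)s²/n) = 0.048814467.
Ratio = √(1−f) = 0.91090030. Reduction = 100·(1 − 0.91090030) = 8.9100%.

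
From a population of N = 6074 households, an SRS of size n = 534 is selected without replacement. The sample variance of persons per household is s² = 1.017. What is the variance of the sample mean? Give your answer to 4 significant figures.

Under SRS without replacement, Var(ȳ) = (1 − f)·s²/n with f = n/N = 534/6074 = 0.08791571.
Var(ȳ) = (1 − 0.08791571)·1.017/534 = 0.91208429·0.0019044944 = 0.0017370594.

0.001737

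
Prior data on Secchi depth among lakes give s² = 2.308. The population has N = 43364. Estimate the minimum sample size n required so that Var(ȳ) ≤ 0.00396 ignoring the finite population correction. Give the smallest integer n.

583

Without fpc, n₀ = s²/D = 2.308/0.00396 = 582.8283.
Rounding up, n = 583.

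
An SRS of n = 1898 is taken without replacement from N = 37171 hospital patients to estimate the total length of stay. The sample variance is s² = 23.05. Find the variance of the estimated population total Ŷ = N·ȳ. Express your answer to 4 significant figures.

Var(Ŷ) = N²·Var(ȳ) = N²·(1 − n/N)·s²/n.
f = 1898/37171 = 0.05106131; Var(ȳ) = 0.94893869·23.05/1898 = 0.011524255.
Var(Ŷ) = 37171² · 0.011524255 = 1.592287 × 10^7.

1.592 × 10^7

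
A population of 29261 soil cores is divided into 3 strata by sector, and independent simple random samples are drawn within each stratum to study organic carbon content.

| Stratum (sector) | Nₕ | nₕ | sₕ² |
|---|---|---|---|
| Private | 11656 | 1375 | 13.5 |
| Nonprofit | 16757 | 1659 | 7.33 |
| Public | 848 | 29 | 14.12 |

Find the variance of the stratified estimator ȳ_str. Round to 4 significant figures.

Var(ȳ_str) = Σₕ Wₕ²(1 − fₕ)sₕ²/nₕ with Wₕ = Nₕ/N, N = 29261.
Private: Wₕ = 0.39834592; term = 0.39834592²·(1 − 0.11796500)·13.5/1375 = 0.0013741611.
Nonprofit: Wₕ = 0.57267352; term = 0.57267352²·(1 − 0.09900340)·7.33/1659 = 0.0013055543.
Public: Wₕ = 0.02898055; term = 0.02898055²·(1 − 0.03419811)·14.12/29 = 3.9494637 × 10^-4.
Sum = 0.0030746618.

0.003075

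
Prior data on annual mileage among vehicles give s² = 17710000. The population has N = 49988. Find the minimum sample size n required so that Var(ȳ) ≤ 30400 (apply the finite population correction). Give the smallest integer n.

Without fpc, n₀ = s²/D = 17710000/30400 = 582.5658.
With fpc, (1 − n/N)·s²/n ≤ D requires n ≥ n₀/(1 + n₀/N) = 582.5658/(1 + 582.5658/49988) = 575.8547.
Rounding up, n = 576.

576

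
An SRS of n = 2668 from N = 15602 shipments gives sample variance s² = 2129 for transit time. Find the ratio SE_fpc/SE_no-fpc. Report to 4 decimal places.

f = n/N = 2668/15602 = 0.17100372.
SE_no-fpc = √(s²/n) = 0.89329503; SE_fpc = √((1−f)s²/n) = 0.81333827.
Ratio = √(1−f) = 0.91049233.

0.9105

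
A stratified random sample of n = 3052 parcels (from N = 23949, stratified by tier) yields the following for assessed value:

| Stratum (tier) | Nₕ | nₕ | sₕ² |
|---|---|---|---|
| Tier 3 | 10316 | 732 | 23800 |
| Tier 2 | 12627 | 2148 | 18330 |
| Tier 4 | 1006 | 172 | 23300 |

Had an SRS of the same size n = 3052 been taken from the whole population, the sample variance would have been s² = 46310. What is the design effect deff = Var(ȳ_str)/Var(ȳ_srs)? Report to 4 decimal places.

Var(ȳ_str) = Σ Wₕ²(1−fₕ)sₕ²/nₕ with Wₕ = Nₕ/23949:
  Tier 3: (10316/23949)²·(1−732/10316)·23800/732 = 5.6046597
  Tier 2: (12627/23949)²·(1−2148/12627)·18330/2148 = 1.9686723
  Tier 4: (1006/23949)²·(1−172/1006)·23300/172 = 0.19816034
  → Var(ȳ_str) = 7.7714923.
Var(ȳ_srs) = (1 − 3052/23949)·46310/3052 = 13.239964.
deff = 7.7714923 / 13.239964 = 0.5870.

0.5870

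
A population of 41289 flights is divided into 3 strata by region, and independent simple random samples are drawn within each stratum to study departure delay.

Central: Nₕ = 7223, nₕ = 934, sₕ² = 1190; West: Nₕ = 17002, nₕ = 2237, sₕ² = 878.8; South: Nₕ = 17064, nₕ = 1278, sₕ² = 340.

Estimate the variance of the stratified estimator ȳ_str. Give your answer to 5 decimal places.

Var(ȳ_str) = Σₕ Wₕ²(1 − fₕ)sₕ²/nₕ with Wₕ = Nₕ/N, N = 41289.
Central: Wₕ = 0.17493763; term = 0.17493763²·(1 − 0.12930915)·1190/934 = 0.03394928.
West: Wₕ = 0.41178038; term = 0.41178038²·(1 − 0.13157276)·878.8/2237 = 0.05784806.
South: Wₕ = 0.41328199; term = 0.41328199²·(1 − 0.07489451)·340/1278 = 0.042037054.
Sum = 0.13383439.

0.13383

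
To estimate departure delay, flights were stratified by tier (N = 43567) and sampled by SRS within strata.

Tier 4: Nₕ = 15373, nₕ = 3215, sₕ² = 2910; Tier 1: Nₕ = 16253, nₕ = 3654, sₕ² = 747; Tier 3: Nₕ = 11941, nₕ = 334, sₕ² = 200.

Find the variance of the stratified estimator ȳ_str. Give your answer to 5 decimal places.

Var(ȳ_str) = Σₕ Wₕ²(1 − fₕ)sₕ²/nₕ with Wₕ = Nₕ/N, N = 43567.
Tier 4: Wₕ = 0.35285882; term = 0.35285882²·(1 − 0.20913290)·2910/3215 = 0.089128678.
Tier 1: Wₕ = 0.37305759; term = 0.37305759²·(1 − 0.22482003)·747/3654 = 0.022054964.
Tier 3: Wₕ = 0.27408360; term = 0.27408360²·(1 − 0.02797086)·200/334 = 0.043724908.
Sum = 0.15490855.

0.15491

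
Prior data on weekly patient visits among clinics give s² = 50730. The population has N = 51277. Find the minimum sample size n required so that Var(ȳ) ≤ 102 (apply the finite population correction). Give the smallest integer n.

Without fpc, n₀ = s²/D = 50730/102 = 497.3529.
With fpc, (1 − n/N)·s²/n ≤ D requires n ≥ n₀/(1 + n₀/N) = 497.3529/(1 + 497.3529/51277) = 492.5752.
Rounding up, n = 493.

493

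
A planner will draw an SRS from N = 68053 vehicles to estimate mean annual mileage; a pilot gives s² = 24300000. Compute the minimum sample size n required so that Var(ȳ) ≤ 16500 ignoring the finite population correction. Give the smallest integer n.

1473

Without fpc, n₀ = s²/D = 24300000/16500 = 1472.7273.
Rounding up, n = 1473.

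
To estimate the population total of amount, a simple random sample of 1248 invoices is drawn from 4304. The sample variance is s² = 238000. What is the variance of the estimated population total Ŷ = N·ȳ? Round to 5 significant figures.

Var(Ŷ) = N²·Var(ȳ) = N²·(1 − n/N)·s²/n.
f = 1248/4304 = 0.28996283; Var(ȳ) = 0.71003717·238000/1248 = 135.40773.
Var(Ŷ) = 4304² · 135.40773 = 2.5083491 × 10^9.

2.5083 × 10^9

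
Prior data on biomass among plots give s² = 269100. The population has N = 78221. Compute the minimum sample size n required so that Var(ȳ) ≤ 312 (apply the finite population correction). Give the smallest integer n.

854

Without fpc, n₀ = s²/D = 269100/312 = 862.5000.
With fpc, (1 − n/N)·s²/n ≤ D requires n ≥ n₀/(1 + n₀/N) = 862.5000/(1 + 862.5000/78221) = 853.0934.
Rounding up, n = 854.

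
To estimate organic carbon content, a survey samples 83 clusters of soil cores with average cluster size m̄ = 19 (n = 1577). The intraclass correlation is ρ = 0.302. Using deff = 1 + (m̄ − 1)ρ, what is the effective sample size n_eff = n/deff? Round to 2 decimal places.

deff = 1 + (19 − 1)·0.302 = 1 + 5.436 = 6.436.
n_eff = 1577 / 6.436 = 245.03.

245.03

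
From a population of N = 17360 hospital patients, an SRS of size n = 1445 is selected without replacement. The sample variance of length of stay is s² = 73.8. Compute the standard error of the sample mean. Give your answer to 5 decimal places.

0.21638

Under SRS without replacement, Var(ȳ) = (1 − f)·s²/n with f = n/N = 1445/17360 = 0.08323733.
Var(ȳ) = (1 − 0.08323733)·73.8/1445 = 0.91676267·0.051072664 = 0.046821512.
SE(ȳ) = √(0.046821512) = 0.21638.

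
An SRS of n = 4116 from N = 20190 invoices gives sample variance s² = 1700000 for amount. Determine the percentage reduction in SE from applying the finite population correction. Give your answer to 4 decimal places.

10.7735

f = n/N = 4116/20190 = 0.20386330.
SE_no-fpc = √(s²/n) = 20.322951; SE_fpc = √((1−f)s²/n) = 18.133457.
Ratio = √(1−f) = 0.89226493. Reduction = 100·(1 − 0.89226493) = 10.7735%.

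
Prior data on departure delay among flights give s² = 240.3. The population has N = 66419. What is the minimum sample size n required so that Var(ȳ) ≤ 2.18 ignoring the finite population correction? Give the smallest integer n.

111

Without fpc, n₀ = s²/D = 240.3/2.18 = 110.2294.
Rounding up, n = 111.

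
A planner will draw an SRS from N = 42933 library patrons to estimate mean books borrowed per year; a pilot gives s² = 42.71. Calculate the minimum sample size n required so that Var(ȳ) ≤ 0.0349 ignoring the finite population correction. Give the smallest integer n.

1224

Without fpc, n₀ = s²/D = 42.71/0.0349 = 1223.7822.
Rounding up, n = 1224.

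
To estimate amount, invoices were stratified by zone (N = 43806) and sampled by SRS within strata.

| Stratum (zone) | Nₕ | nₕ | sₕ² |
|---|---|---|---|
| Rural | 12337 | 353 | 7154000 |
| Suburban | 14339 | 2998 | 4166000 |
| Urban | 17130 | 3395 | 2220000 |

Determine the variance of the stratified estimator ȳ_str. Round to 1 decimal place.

Var(ȳ_str) = Σₕ Wₕ²(1 − fₕ)sₕ²/nₕ with Wₕ = Nₕ/N, N = 43806.
Rural: Wₕ = 0.28162809; term = 0.28162809²·(1 − 0.02861312)·7154000/353 = 1561.4152.
Suburban: Wₕ = 0.32732959; term = 0.32732959²·(1 − 0.20908013)·4166000/2998 = 117.75806.
Urban: Wₕ = 0.39104232; term = 0.39104232²·(1 − 0.19819031)·2220000/3395 = 80.173718.
Sum = 1759.347.

1759.3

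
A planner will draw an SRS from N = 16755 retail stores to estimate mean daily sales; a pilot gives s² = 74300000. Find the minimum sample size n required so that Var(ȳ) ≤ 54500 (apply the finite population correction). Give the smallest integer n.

Without fpc, n₀ = s²/D = 74300000/54500 = 1363.3028.
With fpc, (1 − n/N)·s²/n ≤ D requires n ≥ n₀/(1 + n₀/N) = 1363.3028/(1 + 1363.3028/16755) = 1260.7218.
Rounding up, n = 1261.

1261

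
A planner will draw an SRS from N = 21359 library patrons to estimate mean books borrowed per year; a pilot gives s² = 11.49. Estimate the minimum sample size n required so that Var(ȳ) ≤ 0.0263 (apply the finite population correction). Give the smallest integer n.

Without fpc, n₀ = s²/D = 11.49/0.0263 = 436.8821.
With fpc, (1 − n/N)·s²/n ≤ D requires n ≥ n₀/(1 + n₀/N) = 436.8821/(1 + 436.8821/21359) = 428.1251.
Rounding up, n = 429.

429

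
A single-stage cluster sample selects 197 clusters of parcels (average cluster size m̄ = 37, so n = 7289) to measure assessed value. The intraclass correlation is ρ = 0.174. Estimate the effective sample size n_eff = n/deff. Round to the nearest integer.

1003

deff = 1 + (37 − 1)·0.174 = 1 + 6.264 = 7.264.
n_eff = 7289 / 7.264 = 1003.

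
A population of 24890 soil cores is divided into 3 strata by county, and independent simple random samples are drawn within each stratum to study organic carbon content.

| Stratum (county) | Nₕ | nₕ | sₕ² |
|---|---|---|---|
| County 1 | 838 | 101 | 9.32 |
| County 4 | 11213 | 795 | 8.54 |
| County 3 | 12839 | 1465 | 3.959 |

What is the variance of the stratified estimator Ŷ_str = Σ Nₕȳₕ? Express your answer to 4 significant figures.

Var(Ŷ_str) = Σₕ Nₕ²(1 − fₕ)sₕ²/nₕ.
County 1: 838²·(1 − 101/838)·9.32/101 = 56990.97.
County 4: 11213²·(1 − 795/11213)·8.54/795 = 1.2548647 × 10^6.
County 3: 12839²·(1 − 1465/12839)·3.959/1465 = 394632.
Sum = 1.7064877 × 10^6.

1.706 × 10^6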